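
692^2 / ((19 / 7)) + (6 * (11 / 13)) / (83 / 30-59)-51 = 73492475929 / 416689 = 176372.49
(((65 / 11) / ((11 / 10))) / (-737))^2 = 422500 / 7952537329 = 0.00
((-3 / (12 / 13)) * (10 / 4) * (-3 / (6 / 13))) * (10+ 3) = 10985 / 16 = 686.56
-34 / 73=-0.47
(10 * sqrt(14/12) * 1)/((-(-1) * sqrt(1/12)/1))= 10 * sqrt(14)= 37.42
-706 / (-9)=78.44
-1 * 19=-19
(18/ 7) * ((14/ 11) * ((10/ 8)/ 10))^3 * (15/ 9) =735/ 42592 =0.02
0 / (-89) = 0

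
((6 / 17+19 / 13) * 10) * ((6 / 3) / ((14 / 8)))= 32080 / 1547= 20.74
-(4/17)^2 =-16/289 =-0.06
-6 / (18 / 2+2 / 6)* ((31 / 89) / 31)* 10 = -45 / 623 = -0.07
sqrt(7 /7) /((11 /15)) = 15 /11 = 1.36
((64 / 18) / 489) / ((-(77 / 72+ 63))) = -256 / 2255757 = -0.00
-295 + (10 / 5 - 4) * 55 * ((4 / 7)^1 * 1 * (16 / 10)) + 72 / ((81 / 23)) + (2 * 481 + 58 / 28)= 10601 / 18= 588.94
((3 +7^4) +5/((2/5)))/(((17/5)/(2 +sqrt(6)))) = 24165/17 +24165*sqrt(6)/34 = 3162.41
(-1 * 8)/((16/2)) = -1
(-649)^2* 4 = 1684804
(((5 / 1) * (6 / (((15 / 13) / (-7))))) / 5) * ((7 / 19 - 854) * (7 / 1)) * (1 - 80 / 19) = -1260443366 / 1805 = -698306.57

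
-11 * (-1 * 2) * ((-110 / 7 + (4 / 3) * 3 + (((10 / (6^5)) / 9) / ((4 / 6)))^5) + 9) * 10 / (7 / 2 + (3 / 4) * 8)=-7219445190880198717711435 / 114854809854912252346368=-62.86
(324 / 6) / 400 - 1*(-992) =992.14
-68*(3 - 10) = 476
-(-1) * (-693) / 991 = -693 / 991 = -0.70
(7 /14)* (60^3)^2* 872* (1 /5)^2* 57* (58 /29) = 92759592960000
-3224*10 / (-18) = 16120 / 9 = 1791.11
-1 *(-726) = 726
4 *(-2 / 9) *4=-32 / 9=-3.56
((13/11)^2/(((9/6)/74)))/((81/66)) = 50024/891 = 56.14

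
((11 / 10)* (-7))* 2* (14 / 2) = -539 / 5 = -107.80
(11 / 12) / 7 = 11 / 84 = 0.13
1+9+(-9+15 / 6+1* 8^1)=23 / 2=11.50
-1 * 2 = -2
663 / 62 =10.69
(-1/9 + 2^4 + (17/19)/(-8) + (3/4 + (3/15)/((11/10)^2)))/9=2763049/1489752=1.85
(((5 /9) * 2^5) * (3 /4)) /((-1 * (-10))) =4 /3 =1.33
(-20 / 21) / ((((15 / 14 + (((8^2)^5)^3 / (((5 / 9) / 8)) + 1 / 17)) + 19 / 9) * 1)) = -0.00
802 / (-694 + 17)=-802 / 677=-1.18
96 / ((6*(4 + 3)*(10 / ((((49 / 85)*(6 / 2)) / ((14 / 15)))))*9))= 4 / 85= 0.05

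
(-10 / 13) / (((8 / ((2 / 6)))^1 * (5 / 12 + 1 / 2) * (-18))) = 5 / 2574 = 0.00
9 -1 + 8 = 16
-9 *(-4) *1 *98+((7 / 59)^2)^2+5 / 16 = 684061418949 / 193877776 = 3528.31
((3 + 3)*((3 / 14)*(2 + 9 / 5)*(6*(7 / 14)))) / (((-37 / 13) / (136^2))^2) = 29659218481152 / 47915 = 618996524.70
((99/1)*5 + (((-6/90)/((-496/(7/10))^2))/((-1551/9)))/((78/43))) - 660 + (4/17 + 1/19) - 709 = -1399875339362391439/1602215856384000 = -873.71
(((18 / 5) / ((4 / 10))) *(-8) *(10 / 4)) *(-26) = 4680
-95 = -95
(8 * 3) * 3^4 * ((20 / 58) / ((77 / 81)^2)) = 127545840 / 171941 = 741.80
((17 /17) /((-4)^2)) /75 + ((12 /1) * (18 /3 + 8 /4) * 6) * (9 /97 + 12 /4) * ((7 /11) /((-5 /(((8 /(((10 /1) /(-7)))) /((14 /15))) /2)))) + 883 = 2001506267 /1280400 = 1563.19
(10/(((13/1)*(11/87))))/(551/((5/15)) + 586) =0.00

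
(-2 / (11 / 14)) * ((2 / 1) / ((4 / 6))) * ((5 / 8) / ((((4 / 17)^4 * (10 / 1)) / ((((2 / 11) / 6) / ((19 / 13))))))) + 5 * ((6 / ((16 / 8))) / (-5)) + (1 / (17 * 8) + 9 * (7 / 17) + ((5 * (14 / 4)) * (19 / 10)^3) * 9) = 1078342872429 / 1000524800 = 1077.78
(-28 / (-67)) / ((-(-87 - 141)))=7 / 3819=0.00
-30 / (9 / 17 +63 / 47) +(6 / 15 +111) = 118718 / 1245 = 95.36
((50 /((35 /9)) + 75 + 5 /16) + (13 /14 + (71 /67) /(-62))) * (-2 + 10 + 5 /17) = 2921859387 /3954608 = 738.85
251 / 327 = 0.77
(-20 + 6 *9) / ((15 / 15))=34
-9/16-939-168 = -17721/16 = -1107.56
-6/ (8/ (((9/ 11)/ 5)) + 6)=-27/ 247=-0.11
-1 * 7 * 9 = -63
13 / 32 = 0.41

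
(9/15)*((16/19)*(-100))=-960/19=-50.53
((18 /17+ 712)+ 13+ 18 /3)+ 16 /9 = 112277 /153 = 733.84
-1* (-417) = 417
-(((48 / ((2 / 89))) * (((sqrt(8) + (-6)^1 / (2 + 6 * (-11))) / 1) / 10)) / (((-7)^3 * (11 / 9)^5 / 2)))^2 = -2038517429308852689 / 1220604826753219600-5965664955909336 * sqrt(2) / 76287801672076225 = -1.78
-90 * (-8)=720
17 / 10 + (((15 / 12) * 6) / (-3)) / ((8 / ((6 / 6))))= 111 / 80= 1.39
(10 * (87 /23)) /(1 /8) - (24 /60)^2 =173908 /575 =302.45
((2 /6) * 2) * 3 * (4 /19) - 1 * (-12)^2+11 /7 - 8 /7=-19039 /133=-143.15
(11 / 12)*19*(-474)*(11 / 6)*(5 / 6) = -908105 / 72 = -12612.57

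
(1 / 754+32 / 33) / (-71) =-24161 / 1766622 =-0.01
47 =47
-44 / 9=-4.89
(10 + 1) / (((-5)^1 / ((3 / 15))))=-11 / 25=-0.44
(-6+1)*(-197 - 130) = 1635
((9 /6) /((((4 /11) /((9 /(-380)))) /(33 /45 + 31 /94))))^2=22022856801 /2041469440000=0.01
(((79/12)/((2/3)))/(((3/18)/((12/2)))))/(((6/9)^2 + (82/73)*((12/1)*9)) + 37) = 2.24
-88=-88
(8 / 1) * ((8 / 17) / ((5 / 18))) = 1152 / 85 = 13.55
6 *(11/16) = 33/8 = 4.12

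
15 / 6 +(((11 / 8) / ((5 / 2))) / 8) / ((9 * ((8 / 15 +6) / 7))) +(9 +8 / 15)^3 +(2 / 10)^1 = 1314139511 / 1512000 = 869.14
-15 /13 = -1.15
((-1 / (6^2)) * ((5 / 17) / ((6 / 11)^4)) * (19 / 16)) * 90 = -9.86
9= 9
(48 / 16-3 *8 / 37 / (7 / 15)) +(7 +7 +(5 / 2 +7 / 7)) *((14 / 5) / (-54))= 9827 / 13986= 0.70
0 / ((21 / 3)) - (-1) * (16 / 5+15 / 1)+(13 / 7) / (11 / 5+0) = 7332 / 385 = 19.04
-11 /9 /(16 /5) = -55 /144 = -0.38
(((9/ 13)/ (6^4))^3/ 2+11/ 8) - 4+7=57401809921/ 13120413696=4.38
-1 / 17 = -0.06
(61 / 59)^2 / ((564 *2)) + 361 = 1417494769 / 3926568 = 361.00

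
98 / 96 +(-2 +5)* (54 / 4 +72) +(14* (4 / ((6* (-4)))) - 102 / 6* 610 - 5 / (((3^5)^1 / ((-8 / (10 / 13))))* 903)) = -10114.81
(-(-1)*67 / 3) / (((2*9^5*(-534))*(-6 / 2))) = 67 / 567578988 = 0.00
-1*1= -1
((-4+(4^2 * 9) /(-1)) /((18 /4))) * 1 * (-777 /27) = 76664 /81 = 946.47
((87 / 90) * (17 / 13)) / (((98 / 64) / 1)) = 7888 / 9555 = 0.83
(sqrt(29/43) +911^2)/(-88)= -829921/88 - sqrt(1247)/3784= -9430.93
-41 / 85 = -0.48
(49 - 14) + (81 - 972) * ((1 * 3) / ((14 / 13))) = -34259 / 14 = -2447.07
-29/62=-0.47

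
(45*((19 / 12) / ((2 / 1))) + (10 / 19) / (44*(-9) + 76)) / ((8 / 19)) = 21659 / 256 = 84.61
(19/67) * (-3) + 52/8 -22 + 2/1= -1923/134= -14.35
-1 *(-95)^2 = -9025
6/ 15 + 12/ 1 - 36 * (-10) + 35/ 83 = 154721/ 415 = 372.82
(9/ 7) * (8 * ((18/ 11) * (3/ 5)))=3888/ 385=10.10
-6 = -6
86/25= 3.44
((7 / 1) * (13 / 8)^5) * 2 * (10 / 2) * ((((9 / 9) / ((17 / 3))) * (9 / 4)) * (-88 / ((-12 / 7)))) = 9005711715 / 557056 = 16166.62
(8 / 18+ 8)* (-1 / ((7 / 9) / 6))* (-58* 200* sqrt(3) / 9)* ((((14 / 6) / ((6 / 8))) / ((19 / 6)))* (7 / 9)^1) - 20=-20+ 5196800* sqrt(3) / 81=111104.96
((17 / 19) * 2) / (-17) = -0.11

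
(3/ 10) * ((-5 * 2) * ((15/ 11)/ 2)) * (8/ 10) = -18/ 11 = -1.64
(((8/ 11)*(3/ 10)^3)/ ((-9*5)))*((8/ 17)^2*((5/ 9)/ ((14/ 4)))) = -0.00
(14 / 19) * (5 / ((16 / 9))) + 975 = 148515 / 152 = 977.07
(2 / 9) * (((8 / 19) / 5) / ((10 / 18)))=16 / 475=0.03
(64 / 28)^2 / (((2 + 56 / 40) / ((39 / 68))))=12480 / 14161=0.88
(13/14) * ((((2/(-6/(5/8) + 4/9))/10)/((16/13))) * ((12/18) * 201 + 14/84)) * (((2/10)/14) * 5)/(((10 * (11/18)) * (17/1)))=-104949/69031424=-0.00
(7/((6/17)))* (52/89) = 3094/267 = 11.59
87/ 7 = 12.43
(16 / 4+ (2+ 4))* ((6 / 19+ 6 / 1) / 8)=150 / 19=7.89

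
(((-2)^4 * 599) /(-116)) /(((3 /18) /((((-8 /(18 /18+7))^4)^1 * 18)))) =-258768 /29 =-8923.03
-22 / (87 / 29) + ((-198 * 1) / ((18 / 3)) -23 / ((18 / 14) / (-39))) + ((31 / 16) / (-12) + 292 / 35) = 1490753 / 2240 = 665.51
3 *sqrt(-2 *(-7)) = 3 *sqrt(14) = 11.22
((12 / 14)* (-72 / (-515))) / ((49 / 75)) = 6480 / 35329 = 0.18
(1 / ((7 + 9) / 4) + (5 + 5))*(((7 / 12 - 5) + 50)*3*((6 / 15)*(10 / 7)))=22427 / 28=800.96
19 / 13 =1.46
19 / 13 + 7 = 110 / 13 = 8.46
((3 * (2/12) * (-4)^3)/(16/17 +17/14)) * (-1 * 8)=60928/513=118.77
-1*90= -90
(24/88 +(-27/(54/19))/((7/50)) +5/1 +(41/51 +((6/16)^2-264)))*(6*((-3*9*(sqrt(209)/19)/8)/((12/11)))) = 736581753*sqrt(209)/2315264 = 4599.32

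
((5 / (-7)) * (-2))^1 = 10 / 7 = 1.43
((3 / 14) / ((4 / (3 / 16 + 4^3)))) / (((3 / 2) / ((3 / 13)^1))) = 237 / 448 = 0.53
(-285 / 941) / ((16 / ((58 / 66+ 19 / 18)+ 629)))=-11867875 / 993696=-11.94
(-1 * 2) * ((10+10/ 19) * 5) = -105.26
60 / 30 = 2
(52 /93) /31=52 /2883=0.02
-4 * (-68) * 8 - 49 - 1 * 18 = 2109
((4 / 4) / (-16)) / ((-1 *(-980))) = -1 / 15680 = -0.00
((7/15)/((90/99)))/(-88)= -7/1200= -0.01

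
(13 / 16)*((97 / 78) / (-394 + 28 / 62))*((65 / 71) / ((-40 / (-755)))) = -5902741 / 133048320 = -0.04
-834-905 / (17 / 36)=-2750.47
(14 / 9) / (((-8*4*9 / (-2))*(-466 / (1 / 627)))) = -0.00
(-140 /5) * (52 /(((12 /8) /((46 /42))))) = -1063.11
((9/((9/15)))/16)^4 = 0.77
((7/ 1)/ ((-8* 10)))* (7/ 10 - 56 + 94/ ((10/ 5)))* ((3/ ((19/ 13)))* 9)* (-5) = -203931/ 3040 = -67.08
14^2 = 196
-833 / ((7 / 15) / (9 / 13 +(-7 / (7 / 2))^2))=-108885 / 13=-8375.77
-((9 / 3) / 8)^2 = -9 / 64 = -0.14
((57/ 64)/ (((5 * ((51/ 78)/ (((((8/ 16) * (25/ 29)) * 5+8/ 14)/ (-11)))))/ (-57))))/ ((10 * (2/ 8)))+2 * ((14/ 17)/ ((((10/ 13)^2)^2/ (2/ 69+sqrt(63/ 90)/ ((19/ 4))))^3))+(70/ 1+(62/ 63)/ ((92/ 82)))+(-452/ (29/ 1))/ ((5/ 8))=3917829292281527441 * sqrt(70)/ 144569500781250000000+33470848877532340155540437/ 703415841217031250000000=47.81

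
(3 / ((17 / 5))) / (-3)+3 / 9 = 2 / 51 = 0.04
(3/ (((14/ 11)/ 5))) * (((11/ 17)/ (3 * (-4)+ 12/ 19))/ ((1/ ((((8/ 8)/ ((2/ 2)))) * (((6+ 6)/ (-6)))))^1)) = 11495/ 8568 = 1.34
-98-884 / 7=-1570 / 7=-224.29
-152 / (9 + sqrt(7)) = -684 / 37 + 76 *sqrt(7) / 37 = -13.05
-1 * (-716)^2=-512656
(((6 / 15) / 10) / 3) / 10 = 0.00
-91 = -91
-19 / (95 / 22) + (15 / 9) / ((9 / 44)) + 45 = 6581 / 135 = 48.75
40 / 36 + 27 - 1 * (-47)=676 / 9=75.11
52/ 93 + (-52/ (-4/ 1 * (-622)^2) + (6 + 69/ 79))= 21126670099/ 2842436748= 7.43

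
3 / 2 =1.50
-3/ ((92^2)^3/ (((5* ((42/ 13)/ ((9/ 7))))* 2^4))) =-245/ 246331719296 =-0.00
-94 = -94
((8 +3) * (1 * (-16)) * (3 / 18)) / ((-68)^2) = -11 / 1734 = -0.01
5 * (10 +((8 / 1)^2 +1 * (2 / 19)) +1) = 7135 / 19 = 375.53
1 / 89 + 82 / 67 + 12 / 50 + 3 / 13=1.71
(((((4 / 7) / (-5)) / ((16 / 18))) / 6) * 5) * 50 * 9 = -675 / 14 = -48.21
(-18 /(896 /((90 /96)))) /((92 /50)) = -0.01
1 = 1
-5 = -5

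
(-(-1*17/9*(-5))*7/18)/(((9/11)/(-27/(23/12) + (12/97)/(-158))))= 2708484625/42828507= 63.24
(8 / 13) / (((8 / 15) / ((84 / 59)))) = 1260 / 767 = 1.64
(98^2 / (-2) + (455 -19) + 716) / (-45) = 730 / 9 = 81.11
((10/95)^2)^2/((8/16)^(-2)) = 4/130321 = 0.00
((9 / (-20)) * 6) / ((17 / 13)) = -351 / 170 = -2.06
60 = 60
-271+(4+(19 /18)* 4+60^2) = 30035 /9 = 3337.22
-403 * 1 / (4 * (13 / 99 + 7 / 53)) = -382.51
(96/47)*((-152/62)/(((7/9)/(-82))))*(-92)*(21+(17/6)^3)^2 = -25595108465872/275373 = -92947051.69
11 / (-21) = -11 / 21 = -0.52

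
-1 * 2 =-2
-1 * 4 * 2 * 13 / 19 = -104 / 19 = -5.47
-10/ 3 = -3.33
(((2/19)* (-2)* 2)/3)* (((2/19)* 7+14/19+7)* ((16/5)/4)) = -5152/5415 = -0.95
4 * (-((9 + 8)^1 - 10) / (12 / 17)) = -119 / 3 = -39.67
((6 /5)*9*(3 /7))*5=162 /7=23.14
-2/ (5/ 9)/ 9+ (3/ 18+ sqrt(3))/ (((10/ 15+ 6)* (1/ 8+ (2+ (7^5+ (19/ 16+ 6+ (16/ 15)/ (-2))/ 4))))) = -32276594/ 80691785+ 144* sqrt(3)/ 16138357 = -0.40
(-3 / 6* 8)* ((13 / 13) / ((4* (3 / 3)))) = -1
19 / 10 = 1.90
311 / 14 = 22.21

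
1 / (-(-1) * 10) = 1 / 10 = 0.10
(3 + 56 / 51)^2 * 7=305767 / 2601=117.56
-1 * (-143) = 143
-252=-252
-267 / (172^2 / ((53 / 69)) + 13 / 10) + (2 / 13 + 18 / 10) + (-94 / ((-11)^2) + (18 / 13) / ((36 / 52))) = 508962871413 / 160553349385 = 3.17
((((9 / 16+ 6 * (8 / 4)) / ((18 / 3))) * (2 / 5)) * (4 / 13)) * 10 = 67 / 26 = 2.58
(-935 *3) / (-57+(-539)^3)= 165 / 9211228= 0.00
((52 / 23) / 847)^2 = 2704 / 379509361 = 0.00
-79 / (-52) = 79 / 52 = 1.52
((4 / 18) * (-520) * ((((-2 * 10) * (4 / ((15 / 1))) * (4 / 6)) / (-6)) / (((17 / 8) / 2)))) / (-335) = 53248 / 276777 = 0.19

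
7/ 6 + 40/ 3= 14.50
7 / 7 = 1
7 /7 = 1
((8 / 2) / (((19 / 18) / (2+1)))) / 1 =216 / 19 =11.37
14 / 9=1.56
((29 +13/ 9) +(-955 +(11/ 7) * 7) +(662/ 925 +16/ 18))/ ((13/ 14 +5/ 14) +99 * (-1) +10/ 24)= 70858592/ 7560025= 9.37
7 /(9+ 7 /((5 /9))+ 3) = 35 /123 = 0.28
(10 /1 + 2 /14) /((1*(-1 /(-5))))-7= 306 /7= 43.71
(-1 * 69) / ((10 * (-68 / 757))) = 52233 / 680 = 76.81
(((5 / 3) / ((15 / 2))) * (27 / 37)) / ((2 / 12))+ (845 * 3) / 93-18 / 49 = 1566023 / 56203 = 27.86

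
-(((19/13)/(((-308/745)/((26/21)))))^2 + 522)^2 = -32033728344578307649/109385577067536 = -292851.48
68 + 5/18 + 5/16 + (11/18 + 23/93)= 310019/4464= 69.45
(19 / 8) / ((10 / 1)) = 19 / 80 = 0.24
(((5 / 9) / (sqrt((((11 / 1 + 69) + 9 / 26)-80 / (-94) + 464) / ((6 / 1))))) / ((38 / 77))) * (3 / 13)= 385 * sqrt(135689047) / 164559057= 0.03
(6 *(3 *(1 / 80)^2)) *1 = 9 / 3200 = 0.00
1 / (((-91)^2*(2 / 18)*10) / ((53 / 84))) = 159 / 2318680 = 0.00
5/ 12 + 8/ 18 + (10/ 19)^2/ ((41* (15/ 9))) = 460991/ 532836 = 0.87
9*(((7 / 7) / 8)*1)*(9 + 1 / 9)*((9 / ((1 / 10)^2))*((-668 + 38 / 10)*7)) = -42890715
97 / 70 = 1.39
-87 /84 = -29 /28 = -1.04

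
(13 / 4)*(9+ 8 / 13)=31.25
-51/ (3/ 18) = -306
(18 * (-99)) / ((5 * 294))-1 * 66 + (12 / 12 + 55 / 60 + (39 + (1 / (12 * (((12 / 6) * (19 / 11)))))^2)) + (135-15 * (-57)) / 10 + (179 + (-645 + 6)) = -19730480227 / 50944320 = -387.29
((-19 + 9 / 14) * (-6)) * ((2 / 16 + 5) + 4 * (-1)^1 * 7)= -141093 / 56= -2519.52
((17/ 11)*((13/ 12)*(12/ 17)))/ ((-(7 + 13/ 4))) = -52/ 451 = -0.12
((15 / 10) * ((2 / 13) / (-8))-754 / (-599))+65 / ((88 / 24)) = 12990529 / 685256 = 18.96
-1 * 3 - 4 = -7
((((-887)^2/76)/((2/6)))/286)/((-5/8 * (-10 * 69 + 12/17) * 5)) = 13375073/265315050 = 0.05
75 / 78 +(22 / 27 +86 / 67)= 143921 / 47034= 3.06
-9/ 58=-0.16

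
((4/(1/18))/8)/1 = 9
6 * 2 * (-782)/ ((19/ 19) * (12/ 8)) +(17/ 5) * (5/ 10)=-62543/ 10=-6254.30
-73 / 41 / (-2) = 73 / 82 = 0.89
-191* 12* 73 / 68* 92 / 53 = -3848268 / 901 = -4271.11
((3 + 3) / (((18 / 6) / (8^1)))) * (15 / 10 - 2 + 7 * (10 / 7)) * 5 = 760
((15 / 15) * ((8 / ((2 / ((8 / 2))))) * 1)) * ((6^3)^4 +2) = 34828517408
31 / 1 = 31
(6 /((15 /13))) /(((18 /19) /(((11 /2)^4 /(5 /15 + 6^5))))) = 3616327 /5598960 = 0.65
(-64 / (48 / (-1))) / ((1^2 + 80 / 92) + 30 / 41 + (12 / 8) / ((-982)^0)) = 7544 / 23205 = 0.33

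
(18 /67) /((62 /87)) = 783 /2077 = 0.38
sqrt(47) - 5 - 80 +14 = -71 +sqrt(47) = -64.14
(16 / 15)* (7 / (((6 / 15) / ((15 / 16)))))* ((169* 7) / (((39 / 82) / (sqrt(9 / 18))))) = 130585* sqrt(2) / 6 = 30779.18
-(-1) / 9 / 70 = 1 / 630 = 0.00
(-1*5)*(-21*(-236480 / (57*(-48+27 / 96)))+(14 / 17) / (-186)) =9128.95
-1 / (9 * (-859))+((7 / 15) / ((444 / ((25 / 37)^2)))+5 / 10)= 261383641 / 522131124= 0.50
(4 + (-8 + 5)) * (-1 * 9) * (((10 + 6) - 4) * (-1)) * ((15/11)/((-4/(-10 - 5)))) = 6075/11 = 552.27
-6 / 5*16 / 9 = -32 / 15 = -2.13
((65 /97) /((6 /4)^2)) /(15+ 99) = 130 /49761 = 0.00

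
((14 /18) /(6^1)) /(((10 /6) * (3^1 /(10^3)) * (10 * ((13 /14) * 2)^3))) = 24010 /59319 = 0.40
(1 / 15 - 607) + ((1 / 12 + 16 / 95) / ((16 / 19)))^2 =-606.84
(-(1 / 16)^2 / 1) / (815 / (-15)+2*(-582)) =3 / 935680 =0.00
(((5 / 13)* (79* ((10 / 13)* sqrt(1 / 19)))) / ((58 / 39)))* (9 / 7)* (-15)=-799875* sqrt(19) / 50141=-69.54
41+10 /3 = 133 /3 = 44.33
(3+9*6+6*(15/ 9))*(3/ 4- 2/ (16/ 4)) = 67/ 4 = 16.75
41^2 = 1681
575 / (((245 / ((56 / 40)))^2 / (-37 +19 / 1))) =-414 / 1225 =-0.34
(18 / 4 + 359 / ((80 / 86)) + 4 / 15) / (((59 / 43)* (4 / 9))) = 6047907 / 9440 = 640.67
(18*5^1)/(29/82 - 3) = -7380/217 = -34.01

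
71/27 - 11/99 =68/27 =2.52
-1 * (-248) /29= 248 /29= 8.55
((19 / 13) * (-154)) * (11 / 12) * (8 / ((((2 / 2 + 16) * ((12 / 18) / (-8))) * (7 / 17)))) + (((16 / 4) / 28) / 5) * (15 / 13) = 19807 / 7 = 2829.57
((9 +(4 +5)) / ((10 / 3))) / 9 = 3 / 5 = 0.60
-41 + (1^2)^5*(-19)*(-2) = -3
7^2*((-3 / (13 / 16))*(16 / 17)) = -37632 / 221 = -170.28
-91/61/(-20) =91/1220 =0.07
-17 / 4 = -4.25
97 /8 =12.12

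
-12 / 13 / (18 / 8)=-16 / 39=-0.41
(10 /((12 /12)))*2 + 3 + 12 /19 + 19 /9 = 4402 /171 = 25.74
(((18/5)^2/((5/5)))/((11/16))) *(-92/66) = -79488/3025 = -26.28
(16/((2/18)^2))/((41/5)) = 6480/41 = 158.05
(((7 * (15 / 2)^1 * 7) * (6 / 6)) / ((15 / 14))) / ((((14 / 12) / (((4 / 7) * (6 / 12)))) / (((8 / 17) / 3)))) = 224 / 17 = 13.18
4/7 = 0.57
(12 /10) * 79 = 474 /5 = 94.80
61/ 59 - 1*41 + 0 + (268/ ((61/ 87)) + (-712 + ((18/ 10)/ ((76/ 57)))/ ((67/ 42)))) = -889516307/ 2411330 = -368.89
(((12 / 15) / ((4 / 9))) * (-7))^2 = 3969 / 25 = 158.76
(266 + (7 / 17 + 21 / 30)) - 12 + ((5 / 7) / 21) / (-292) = 930785053 / 3648540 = 255.11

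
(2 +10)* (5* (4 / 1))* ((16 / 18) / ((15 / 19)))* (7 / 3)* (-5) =-85120 / 27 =-3152.59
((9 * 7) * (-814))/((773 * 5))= -51282/3865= -13.27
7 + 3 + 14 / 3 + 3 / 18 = 89 / 6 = 14.83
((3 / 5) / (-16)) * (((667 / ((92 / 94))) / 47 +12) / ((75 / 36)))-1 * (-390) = 389523 / 1000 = 389.52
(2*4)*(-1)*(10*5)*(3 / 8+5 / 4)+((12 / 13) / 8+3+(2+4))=-16663 / 26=-640.88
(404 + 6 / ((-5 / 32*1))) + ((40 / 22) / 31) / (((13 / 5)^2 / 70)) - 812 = -128452928 / 288145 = -445.79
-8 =-8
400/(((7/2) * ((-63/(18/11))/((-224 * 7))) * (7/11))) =51200/7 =7314.29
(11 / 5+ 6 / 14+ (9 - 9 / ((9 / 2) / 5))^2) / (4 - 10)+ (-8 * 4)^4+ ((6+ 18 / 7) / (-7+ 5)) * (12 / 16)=110100079 / 105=1048572.18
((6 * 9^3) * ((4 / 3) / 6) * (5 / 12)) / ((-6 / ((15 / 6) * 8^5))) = -5529600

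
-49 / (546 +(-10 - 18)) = -7 / 74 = -0.09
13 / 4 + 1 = 17 / 4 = 4.25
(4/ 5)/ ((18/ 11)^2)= 0.30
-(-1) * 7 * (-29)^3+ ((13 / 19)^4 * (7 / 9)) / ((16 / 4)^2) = -3203825860025 / 18766224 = -170722.99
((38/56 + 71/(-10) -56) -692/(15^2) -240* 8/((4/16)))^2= 59992723.53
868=868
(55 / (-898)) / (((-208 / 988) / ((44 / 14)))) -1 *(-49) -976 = -926.09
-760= -760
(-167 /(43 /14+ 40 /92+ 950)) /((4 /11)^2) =-3253327 /2456232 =-1.32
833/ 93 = 8.96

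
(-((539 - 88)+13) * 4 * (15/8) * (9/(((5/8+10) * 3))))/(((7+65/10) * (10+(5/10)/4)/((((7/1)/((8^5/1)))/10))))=-203/1321920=-0.00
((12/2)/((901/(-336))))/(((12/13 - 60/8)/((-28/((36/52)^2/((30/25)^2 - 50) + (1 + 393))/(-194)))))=16728414976/134227301664797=0.00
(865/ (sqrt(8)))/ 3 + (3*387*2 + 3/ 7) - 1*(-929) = 865*sqrt(2)/ 12 + 22760/ 7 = 3353.37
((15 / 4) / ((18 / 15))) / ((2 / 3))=75 / 16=4.69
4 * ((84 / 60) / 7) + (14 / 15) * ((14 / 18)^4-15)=-1265464 / 98415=-12.86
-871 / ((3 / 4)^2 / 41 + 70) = -43952 / 3533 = -12.44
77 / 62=1.24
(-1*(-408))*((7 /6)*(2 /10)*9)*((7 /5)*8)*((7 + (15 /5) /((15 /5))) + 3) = 2638944 /25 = 105557.76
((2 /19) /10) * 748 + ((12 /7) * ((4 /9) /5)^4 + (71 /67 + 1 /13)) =1426735373926 /158342900625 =9.01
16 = 16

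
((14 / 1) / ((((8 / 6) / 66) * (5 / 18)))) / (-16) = -6237 / 40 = -155.92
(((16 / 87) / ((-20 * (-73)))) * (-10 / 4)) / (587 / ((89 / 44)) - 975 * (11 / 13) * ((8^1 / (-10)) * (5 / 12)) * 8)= -0.00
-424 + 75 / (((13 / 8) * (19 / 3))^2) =-25824616 / 61009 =-423.29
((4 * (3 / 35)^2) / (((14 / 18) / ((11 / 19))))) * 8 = 28512 / 162925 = 0.18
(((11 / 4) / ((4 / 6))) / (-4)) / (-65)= 33 / 2080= 0.02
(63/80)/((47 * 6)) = 21/7520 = 0.00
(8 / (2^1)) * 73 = 292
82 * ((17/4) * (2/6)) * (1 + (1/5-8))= -11849/15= -789.93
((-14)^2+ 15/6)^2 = 157609/4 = 39402.25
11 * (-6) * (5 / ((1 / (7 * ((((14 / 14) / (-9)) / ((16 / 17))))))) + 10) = -9295 / 24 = -387.29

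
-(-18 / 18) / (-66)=-0.02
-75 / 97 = -0.77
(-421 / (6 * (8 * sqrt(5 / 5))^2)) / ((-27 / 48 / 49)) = 20629 / 216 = 95.50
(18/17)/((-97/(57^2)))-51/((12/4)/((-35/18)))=-71521/29682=-2.41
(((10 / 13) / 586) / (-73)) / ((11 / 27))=-135 / 3058627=-0.00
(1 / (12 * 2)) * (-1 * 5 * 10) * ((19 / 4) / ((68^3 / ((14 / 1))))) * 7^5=-7.41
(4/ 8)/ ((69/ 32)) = 0.23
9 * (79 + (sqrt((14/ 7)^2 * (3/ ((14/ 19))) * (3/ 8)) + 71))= 27 * sqrt(133)/ 14 + 1350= 1372.24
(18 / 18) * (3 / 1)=3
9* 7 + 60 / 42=451 / 7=64.43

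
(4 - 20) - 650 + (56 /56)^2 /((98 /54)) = -32607 /49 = -665.45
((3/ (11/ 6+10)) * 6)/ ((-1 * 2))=-0.76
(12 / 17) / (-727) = -12 / 12359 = -0.00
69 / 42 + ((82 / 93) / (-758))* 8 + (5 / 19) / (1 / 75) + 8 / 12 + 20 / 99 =6880730677 / 309398166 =22.24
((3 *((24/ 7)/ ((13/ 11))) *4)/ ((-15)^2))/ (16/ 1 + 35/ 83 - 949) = -7304/ 44023525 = -0.00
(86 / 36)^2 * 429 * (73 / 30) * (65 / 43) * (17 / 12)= 99201817 / 7776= 12757.44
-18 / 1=-18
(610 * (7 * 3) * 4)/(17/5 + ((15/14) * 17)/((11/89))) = 39454800/116093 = 339.86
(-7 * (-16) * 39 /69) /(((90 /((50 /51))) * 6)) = 3640 /31671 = 0.11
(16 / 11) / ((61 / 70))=1120 / 671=1.67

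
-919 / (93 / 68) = -671.96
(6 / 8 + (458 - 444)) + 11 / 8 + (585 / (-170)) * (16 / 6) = 945 / 136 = 6.95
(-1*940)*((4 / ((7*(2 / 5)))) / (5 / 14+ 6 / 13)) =-244400 / 149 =-1640.27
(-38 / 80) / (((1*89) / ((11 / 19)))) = -11 / 3560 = -0.00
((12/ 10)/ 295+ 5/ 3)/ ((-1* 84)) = -7393/ 371700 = -0.02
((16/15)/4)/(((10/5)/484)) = 968/15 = 64.53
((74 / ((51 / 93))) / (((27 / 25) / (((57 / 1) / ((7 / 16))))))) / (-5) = -3486880 / 1071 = -3255.72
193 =193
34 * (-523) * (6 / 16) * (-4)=26673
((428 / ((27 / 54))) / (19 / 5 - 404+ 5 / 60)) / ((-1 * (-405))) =-0.01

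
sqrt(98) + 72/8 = 9 + 7 * sqrt(2) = 18.90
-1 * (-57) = 57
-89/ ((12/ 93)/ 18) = -24831/ 2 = -12415.50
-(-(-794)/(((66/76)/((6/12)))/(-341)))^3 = 102283926539364296/27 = 3788293575532010.96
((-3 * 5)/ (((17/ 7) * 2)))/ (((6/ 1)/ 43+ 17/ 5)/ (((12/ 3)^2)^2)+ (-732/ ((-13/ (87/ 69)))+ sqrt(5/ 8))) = -336557858218691200/ 7737808547245762259+ 1184887954432000 * sqrt(10)/ 7737808547245762259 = -0.04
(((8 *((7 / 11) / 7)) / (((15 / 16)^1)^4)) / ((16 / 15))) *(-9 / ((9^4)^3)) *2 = -65536 / 1165021837984125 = -0.00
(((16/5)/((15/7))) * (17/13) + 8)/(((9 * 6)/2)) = 9704/26325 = 0.37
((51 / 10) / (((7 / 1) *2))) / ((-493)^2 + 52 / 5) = 17 / 11342772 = 0.00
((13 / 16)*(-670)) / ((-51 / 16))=8710 / 51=170.78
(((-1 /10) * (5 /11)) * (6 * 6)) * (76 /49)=-1368 /539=-2.54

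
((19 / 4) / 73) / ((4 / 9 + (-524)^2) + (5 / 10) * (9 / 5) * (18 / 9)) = 0.00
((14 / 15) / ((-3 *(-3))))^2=196 / 18225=0.01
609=609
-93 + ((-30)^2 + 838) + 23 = 1668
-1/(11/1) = -1/11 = -0.09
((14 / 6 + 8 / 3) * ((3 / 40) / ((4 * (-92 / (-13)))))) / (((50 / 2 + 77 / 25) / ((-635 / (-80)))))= 3175 / 847872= 0.00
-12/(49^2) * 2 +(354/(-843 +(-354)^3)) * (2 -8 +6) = -24/2401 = -0.01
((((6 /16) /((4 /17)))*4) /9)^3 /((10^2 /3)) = 4913 /460800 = 0.01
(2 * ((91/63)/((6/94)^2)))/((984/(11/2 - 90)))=-4853173/79704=-60.89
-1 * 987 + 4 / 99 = -97709 / 99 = -986.96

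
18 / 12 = 3 / 2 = 1.50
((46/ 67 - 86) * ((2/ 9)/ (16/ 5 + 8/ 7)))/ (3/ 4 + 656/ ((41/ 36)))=-200060/ 26431299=-0.01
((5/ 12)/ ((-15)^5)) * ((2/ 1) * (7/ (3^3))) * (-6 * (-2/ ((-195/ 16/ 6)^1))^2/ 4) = 7168/ 17325140625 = 0.00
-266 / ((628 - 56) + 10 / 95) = -2527 / 5435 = -0.46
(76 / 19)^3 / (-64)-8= -9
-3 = -3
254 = 254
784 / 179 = 4.38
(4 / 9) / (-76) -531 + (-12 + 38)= -86356 / 171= -505.01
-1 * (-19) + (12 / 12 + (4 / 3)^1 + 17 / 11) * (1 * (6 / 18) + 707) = 273497 / 99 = 2762.60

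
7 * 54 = 378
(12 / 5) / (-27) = -4 / 45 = -0.09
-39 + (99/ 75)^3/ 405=-9139294/ 234375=-38.99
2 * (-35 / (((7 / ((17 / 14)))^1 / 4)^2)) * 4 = -46240 / 343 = -134.81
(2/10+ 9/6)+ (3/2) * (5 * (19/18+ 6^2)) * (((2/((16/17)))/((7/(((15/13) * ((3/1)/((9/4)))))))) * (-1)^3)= -1398811/10920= -128.10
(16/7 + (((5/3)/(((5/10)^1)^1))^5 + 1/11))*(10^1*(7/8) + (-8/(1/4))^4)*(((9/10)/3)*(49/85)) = 4458441147587/59400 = 75057931.78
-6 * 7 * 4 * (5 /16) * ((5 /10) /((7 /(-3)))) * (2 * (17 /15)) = 51 /2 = 25.50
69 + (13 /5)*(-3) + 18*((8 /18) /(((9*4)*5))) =2756 /45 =61.24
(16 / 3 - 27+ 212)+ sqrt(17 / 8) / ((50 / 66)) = 33 * sqrt(34) / 100+ 571 / 3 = 192.26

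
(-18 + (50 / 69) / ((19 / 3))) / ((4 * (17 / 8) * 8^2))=-977 / 29716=-0.03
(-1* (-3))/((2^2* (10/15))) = 9/8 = 1.12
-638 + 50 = -588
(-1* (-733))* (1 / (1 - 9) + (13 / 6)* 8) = 12613.71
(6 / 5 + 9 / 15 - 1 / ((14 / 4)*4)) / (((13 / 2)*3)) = 121 / 1365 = 0.09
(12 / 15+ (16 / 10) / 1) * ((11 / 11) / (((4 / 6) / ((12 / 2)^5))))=139968 / 5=27993.60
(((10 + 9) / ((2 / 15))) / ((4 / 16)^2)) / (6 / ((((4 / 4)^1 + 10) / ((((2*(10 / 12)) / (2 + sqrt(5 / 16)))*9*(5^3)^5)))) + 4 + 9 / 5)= 6888427734375000000*sqrt(5) / 3017485142034521484381003899 + 55107421877360153400 / 3017485142034521484381003899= 0.00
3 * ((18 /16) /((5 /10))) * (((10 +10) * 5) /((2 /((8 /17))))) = 2700 /17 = 158.82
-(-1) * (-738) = -738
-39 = -39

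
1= 1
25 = 25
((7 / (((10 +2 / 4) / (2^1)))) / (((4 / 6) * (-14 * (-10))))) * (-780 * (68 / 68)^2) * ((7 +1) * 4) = -2496 / 7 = -356.57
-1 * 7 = -7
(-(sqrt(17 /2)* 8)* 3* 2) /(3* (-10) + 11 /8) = 192* sqrt(34) /229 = 4.89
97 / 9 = 10.78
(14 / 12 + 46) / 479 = 283 / 2874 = 0.10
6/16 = 3/8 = 0.38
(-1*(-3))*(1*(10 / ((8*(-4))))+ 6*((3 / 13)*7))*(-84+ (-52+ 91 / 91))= -790155 / 208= -3798.82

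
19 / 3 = 6.33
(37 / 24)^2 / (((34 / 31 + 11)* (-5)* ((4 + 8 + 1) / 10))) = -42439 / 1404000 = -0.03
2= 2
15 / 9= 1.67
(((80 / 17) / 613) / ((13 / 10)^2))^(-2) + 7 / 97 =48463.29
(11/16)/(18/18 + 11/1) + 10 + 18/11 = 24697/2112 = 11.69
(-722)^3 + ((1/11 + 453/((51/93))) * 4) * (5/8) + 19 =-70380248198/187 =-376364963.63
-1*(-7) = 7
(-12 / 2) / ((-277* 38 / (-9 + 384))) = 1125 / 5263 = 0.21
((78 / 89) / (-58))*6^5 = -303264 / 2581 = -117.50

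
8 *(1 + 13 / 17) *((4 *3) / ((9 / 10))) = 3200 / 17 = 188.24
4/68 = 0.06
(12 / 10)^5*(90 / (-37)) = -139968 / 23125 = -6.05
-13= -13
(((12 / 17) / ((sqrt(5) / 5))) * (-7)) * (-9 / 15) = 252 * sqrt(5) / 85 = 6.63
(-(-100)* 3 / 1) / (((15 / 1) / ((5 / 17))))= 100 / 17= 5.88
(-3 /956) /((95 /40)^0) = -3 /956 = -0.00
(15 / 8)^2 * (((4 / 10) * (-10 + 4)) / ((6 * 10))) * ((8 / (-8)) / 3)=0.05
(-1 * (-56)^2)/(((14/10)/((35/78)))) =-39200/39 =-1005.13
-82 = -82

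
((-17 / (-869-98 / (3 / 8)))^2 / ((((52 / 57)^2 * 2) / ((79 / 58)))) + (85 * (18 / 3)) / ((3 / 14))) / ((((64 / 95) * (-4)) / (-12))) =2446482462538509435 / 230834240638976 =10598.44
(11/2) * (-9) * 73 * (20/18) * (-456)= 1830840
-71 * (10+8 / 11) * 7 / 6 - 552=-47539 / 33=-1440.58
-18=-18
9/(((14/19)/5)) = 855/14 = 61.07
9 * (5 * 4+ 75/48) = 3105/16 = 194.06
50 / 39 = 1.28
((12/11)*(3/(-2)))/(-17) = 18/187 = 0.10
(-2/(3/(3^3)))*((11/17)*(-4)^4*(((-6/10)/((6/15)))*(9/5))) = 684288/85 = 8050.45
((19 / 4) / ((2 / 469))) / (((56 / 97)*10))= 123481 / 640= 192.94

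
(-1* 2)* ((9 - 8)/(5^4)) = -2/625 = -0.00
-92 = -92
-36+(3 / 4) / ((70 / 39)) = -9963 / 280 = -35.58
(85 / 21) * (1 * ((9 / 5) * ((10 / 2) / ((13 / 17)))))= 4335 / 91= 47.64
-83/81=-1.02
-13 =-13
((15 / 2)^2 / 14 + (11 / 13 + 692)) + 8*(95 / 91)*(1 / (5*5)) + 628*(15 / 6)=2267.20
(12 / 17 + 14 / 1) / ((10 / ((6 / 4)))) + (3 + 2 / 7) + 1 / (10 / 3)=3446 / 595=5.79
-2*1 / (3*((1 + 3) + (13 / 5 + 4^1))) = -0.06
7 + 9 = 16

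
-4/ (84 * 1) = -0.05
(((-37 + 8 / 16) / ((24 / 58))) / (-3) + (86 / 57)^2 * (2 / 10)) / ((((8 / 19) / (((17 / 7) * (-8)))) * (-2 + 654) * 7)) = -21988667 / 72841440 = -0.30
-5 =-5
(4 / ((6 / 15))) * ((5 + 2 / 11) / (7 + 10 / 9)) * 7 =44.72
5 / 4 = 1.25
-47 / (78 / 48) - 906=-12154 / 13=-934.92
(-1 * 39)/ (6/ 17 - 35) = 663/ 589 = 1.13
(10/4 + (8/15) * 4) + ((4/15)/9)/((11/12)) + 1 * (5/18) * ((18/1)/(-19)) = 82811/18810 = 4.40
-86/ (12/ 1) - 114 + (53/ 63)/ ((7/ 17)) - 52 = -150931/ 882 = -171.12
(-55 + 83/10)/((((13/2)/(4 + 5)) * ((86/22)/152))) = -7027416/2795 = -2514.28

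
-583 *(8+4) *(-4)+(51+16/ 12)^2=276505/ 9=30722.78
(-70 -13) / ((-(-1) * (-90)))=83 / 90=0.92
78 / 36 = 13 / 6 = 2.17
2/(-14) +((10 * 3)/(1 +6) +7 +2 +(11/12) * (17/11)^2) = 14167/924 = 15.33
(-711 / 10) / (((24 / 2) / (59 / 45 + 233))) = -104122 / 75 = -1388.29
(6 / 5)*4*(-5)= -24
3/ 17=0.18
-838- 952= -1790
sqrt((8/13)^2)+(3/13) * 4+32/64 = 53/26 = 2.04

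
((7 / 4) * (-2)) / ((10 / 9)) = -63 / 20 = -3.15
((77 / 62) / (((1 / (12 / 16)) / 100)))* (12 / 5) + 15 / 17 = 118275 / 527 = 224.43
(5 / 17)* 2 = 10 / 17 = 0.59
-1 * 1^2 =-1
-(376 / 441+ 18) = -8314 / 441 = -18.85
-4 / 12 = -1 / 3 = -0.33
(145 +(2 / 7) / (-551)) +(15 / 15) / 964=539133389 / 3718148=145.00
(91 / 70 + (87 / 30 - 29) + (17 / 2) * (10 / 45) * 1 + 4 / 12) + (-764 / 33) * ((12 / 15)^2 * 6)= -275912 / 2475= -111.48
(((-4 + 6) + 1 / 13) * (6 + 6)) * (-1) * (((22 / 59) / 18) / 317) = -396 / 243139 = -0.00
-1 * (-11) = 11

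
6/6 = 1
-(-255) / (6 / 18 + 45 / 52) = 2340 / 11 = 212.73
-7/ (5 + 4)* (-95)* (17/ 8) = 11305/ 72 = 157.01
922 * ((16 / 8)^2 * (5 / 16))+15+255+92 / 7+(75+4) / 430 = 2160919 / 1505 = 1435.83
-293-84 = -377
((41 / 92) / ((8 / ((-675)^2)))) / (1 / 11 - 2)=-68495625 / 5152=-13294.96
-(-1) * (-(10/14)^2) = -25/49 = -0.51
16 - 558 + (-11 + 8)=-545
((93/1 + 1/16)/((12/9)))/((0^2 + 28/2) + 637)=1489/13888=0.11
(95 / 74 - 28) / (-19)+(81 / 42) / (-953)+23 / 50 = 437103049 / 234485650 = 1.86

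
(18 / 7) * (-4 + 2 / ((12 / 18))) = -18 / 7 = -2.57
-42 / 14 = -3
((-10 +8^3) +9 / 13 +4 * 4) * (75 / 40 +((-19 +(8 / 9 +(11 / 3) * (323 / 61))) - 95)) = -2719296811 / 57096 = -47626.75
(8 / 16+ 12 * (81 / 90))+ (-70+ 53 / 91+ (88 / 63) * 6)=-135781 / 2730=-49.74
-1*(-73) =73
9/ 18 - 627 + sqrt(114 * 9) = -1253/ 2 + 3 * sqrt(114) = -594.47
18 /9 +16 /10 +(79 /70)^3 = 1727839 /343000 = 5.04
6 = 6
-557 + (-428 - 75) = -1060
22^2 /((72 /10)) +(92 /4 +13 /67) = 54521 /603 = 90.42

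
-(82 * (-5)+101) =309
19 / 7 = 2.71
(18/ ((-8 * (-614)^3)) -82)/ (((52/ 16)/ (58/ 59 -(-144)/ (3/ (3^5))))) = -26126731682987491/ 88770871124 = -294316.50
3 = 3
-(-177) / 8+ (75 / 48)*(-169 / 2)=-3517 / 32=-109.91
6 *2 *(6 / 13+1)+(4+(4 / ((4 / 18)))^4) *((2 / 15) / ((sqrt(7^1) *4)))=228 / 13+10498 *sqrt(7) / 21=1340.16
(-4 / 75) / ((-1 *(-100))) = -1 / 1875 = -0.00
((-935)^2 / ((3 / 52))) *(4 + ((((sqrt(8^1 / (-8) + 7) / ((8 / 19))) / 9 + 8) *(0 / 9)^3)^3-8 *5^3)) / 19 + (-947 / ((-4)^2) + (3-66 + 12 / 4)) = -241481962633 / 304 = -794348561.29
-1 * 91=-91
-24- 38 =-62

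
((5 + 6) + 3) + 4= 18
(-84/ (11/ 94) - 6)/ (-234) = 1327/ 429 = 3.09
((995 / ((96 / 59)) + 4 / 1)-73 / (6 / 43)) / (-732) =-985 / 7808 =-0.13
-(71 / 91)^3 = -357911 / 753571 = -0.47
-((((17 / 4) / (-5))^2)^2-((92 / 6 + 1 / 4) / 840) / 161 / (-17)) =-847164503 / 1622880000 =-0.52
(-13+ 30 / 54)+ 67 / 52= -5221 / 468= -11.16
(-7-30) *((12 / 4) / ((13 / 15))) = -1665 / 13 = -128.08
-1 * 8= -8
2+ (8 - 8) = 2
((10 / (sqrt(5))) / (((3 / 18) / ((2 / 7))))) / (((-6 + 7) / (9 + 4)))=312*sqrt(5) / 7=99.66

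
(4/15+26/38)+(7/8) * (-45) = -87607/2280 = -38.42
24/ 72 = 1/ 3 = 0.33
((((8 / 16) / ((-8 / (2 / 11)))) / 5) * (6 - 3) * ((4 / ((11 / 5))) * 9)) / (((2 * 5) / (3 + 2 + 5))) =-27 / 242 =-0.11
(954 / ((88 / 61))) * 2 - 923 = 8791 / 22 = 399.59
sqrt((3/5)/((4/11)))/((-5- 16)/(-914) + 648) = 0.00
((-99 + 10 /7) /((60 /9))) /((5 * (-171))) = 683 /39900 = 0.02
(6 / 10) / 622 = 3 / 3110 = 0.00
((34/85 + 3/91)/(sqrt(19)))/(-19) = -197* sqrt(19)/164255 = -0.01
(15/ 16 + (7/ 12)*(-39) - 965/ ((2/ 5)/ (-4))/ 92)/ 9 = 3397/ 368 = 9.23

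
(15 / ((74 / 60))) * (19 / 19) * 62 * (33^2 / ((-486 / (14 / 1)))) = -2625700 / 111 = -23654.95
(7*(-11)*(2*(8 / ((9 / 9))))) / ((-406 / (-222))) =-19536 / 29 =-673.66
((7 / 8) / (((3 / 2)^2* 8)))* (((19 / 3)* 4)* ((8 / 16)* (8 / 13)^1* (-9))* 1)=-133 / 39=-3.41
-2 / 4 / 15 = -1 / 30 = -0.03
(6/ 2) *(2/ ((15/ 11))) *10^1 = 44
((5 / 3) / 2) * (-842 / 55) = -421 / 33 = -12.76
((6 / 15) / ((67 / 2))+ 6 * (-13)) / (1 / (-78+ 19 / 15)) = 30071026 / 5025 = 5984.28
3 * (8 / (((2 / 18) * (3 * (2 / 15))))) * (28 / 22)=7560 / 11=687.27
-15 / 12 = -5 / 4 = -1.25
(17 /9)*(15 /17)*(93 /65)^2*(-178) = -513174 /845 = -607.31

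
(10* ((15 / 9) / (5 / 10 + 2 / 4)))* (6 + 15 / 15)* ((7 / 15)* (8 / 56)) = 70 / 9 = 7.78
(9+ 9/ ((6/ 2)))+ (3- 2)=13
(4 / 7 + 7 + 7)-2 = 12.57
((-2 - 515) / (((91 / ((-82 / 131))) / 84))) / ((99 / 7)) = 107912 / 5109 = 21.12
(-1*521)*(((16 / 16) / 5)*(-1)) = 521 / 5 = 104.20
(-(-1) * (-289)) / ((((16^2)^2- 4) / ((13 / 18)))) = -3757 / 1179576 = -0.00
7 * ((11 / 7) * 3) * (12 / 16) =99 / 4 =24.75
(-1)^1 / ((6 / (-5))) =5 / 6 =0.83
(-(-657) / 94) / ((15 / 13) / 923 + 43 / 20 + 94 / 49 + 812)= 3862838070 / 451020410791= 0.01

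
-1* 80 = -80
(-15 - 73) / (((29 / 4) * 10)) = -176 / 145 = -1.21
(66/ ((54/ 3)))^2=121/ 9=13.44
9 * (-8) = -72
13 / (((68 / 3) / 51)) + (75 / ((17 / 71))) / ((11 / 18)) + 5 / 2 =407149 / 748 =544.32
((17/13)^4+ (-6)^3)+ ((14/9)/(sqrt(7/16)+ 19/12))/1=-2705093333/12766767-28 * sqrt(7)/149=-212.38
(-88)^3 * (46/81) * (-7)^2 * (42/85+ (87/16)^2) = -1308266269772/2295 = -570050662.21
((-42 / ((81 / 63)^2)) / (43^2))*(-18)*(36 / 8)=2058 / 1849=1.11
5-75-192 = -262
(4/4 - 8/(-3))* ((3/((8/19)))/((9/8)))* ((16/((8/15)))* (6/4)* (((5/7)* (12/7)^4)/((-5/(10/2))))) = -6446.46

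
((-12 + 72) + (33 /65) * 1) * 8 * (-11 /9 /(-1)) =591.63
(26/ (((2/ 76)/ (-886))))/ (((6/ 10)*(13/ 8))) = -2693440/ 3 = -897813.33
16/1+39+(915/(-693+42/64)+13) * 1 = 98484/1477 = 66.68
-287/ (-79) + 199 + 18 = 17430/ 79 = 220.63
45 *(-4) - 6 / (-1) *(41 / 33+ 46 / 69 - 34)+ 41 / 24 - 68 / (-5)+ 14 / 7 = -468913 / 1320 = -355.24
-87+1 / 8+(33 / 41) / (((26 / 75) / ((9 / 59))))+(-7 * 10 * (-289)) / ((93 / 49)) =247355450975 / 23396568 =10572.30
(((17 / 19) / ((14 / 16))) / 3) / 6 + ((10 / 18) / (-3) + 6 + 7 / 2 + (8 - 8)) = 67307 / 7182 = 9.37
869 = 869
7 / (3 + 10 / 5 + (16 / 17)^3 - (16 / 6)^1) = 103173 / 46679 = 2.21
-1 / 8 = -0.12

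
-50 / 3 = -16.67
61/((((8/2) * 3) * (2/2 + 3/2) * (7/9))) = 183/70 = 2.61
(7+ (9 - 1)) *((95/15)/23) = 95/23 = 4.13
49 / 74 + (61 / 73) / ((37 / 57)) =10531 / 5402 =1.95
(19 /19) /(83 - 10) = 1 /73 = 0.01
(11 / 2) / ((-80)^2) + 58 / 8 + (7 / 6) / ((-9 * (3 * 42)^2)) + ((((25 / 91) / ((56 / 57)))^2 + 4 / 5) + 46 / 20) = 118462842274073 / 11358935078400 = 10.43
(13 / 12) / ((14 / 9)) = 39 / 56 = 0.70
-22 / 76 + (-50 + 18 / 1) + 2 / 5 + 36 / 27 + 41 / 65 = -221747 / 7410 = -29.93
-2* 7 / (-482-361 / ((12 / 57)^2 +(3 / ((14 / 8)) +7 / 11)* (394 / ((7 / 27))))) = 9731486548 / 335111422743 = 0.03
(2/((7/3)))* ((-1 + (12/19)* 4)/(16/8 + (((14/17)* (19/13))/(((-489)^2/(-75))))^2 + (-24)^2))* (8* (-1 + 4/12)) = -143977774068148176/11926882981081769183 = -0.01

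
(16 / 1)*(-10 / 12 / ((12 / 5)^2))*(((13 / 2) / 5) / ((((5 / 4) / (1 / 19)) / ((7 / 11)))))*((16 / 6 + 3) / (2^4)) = -0.03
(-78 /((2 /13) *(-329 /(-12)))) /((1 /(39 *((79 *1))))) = -56975.09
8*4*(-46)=-1472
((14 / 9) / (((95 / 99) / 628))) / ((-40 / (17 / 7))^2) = 499103 / 133000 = 3.75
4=4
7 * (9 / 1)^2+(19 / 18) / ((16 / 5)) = 163391 / 288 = 567.33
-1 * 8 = -8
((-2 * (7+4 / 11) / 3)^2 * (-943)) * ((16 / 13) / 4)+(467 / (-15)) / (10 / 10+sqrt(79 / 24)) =-274444552 / 39325 -934 * sqrt(474) / 825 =-7003.53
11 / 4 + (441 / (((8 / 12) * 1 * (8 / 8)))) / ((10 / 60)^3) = 571547 / 4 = 142886.75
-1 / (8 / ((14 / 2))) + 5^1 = 33 / 8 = 4.12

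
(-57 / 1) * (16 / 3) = -304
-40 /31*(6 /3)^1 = -80 /31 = -2.58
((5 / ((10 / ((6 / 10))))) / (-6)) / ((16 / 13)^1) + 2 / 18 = 203 / 2880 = 0.07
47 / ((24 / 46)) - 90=1 / 12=0.08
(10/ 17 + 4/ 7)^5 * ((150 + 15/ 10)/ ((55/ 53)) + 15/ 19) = 7676791375425264/ 24937395745955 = 307.84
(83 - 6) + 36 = 113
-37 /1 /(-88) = 37 /88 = 0.42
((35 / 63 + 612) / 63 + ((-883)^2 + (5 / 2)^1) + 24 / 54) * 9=884181691 / 126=7017315.01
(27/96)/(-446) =-9/14272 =-0.00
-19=-19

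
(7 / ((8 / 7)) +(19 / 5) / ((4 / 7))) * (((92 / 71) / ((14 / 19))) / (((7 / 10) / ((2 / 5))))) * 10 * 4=255208 / 497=513.50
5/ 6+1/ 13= 0.91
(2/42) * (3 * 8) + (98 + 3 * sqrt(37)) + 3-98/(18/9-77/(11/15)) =3 * sqrt(37) + 74331/721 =121.34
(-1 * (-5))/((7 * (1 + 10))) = 5/77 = 0.06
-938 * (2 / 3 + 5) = -15946 / 3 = -5315.33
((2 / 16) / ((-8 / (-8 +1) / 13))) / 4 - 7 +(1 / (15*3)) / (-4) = -76609 / 11520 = -6.65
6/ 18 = 1/ 3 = 0.33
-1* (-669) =669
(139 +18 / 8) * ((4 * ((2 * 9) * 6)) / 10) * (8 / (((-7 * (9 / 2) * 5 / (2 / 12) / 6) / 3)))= -32544 / 35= -929.83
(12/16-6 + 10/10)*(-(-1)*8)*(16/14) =-272/7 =-38.86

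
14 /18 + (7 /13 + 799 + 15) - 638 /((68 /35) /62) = -38873791 /1989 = -19544.39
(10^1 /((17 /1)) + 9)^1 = 163 /17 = 9.59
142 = 142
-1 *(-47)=47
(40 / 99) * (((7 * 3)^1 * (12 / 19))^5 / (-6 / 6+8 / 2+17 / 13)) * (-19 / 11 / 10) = -104851708416 / 15768841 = -6649.30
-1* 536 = -536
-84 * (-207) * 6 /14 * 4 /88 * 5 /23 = 810 /11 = 73.64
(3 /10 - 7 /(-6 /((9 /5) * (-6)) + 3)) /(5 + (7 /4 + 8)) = -267 /2360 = -0.11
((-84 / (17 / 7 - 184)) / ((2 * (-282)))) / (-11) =49 / 657107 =0.00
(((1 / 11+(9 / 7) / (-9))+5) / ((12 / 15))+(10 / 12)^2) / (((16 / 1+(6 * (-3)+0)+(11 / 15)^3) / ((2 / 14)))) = -0.61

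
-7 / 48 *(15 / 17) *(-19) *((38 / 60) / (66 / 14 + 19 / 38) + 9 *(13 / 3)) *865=2464148855 / 29784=82733.98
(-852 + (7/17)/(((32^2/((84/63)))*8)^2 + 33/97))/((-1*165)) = 53035011623021/10270864927125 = 5.16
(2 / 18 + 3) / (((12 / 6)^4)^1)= 7 / 36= 0.19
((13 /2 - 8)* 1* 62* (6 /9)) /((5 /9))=-111.60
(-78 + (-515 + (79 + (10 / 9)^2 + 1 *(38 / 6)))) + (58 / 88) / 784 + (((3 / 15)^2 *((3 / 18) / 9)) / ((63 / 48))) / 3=-106129315601 / 209563200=-506.43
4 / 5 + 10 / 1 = 54 / 5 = 10.80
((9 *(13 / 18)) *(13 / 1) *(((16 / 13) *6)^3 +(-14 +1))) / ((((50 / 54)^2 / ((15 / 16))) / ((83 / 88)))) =6216549687 / 183040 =33962.79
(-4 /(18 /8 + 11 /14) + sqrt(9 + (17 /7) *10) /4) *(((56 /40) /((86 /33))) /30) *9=-19404 /91375 + 99 *sqrt(1631) /17200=0.02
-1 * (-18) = 18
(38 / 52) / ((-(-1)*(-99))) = -19 / 2574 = -0.01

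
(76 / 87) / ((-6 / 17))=-646 / 261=-2.48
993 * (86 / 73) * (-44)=-3757512 / 73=-51472.77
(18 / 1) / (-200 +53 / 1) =-6 / 49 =-0.12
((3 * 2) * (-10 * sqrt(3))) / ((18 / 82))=-820 * sqrt(3) / 3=-473.43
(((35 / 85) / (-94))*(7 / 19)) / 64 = -49 / 1943168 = -0.00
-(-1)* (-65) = -65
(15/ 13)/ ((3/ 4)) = 20/ 13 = 1.54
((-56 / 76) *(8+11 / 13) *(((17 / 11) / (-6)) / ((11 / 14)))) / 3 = 191590 / 268983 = 0.71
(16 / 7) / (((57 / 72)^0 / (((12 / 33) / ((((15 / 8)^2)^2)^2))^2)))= 72057594037927936 / 5563441877288818359375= 0.00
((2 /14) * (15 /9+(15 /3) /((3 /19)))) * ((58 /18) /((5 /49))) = 4060 /27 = 150.37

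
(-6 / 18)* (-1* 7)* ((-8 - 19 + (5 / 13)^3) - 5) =-163751 / 2197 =-74.53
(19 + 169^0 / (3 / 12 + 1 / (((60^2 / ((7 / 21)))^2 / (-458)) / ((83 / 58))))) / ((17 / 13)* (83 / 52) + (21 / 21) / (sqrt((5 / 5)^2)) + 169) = 13147766594092 / 98371935736683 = 0.13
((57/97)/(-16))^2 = 3249/2408704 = 0.00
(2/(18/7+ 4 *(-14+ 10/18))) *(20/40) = -63/3226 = -0.02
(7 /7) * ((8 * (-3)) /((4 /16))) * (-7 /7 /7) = 96 /7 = 13.71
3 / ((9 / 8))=8 / 3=2.67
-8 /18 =-4 /9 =-0.44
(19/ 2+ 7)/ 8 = 2.06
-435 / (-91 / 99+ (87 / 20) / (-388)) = 467.54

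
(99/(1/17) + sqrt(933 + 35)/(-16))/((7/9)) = 15147/7-99 * sqrt(2)/56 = 2161.36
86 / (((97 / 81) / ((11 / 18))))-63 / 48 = 66075 / 1552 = 42.57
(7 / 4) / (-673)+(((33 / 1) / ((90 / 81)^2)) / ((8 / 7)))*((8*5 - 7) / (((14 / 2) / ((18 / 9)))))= 59363957 / 269200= 220.52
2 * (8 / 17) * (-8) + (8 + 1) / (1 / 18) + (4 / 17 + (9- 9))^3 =758978 / 4913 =154.48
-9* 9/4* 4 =-81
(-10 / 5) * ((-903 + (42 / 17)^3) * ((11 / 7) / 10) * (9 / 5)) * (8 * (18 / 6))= 1480706568 / 122825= 12055.42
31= 31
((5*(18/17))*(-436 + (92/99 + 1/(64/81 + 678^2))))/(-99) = 8018814988385/344660853042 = 23.27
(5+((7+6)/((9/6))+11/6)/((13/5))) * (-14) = -1645/13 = -126.54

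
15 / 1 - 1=14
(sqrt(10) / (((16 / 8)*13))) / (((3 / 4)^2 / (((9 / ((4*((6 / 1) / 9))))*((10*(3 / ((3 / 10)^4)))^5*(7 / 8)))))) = 8750000000000000000000000*sqrt(10) / 62178597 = 445007299319946366.03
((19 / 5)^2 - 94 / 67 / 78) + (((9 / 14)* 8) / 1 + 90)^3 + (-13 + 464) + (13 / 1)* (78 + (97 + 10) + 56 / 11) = 212996804641814 / 246471225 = 864185.28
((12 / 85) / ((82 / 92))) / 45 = 184 / 52275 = 0.00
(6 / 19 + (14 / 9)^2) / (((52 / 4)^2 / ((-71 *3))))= -298910 / 86697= -3.45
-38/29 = -1.31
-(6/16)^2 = -9/64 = -0.14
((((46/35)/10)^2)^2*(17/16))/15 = 4757297/225093750000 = 0.00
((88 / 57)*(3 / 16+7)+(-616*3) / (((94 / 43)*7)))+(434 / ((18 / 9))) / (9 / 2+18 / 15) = -20191 / 282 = -71.60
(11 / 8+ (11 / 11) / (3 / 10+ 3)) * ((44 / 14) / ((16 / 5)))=2215 / 1344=1.65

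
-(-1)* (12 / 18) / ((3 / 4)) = 8 / 9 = 0.89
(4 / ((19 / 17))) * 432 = 29376 / 19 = 1546.11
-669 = -669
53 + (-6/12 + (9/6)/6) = 211/4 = 52.75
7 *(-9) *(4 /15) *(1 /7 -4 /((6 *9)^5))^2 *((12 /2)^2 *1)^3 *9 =-52708123387920004 /366112362105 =-143967.07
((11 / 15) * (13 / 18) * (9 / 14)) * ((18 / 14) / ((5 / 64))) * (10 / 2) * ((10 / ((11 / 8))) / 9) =3328 / 147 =22.64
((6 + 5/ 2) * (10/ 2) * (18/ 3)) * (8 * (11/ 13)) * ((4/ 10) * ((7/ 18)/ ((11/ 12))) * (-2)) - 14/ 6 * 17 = -24395/ 39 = -625.51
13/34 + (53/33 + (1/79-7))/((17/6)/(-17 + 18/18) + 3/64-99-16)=280247289/653114330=0.43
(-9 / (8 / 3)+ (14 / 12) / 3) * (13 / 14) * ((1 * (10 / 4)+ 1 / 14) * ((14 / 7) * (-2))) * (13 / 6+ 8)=170495 / 588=289.96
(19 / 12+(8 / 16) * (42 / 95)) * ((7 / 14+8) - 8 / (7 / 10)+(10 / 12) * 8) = 322949 / 47880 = 6.74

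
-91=-91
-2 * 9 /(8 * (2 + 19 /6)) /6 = -9 /124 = -0.07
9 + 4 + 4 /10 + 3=82 /5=16.40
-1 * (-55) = 55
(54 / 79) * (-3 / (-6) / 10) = 27 / 790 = 0.03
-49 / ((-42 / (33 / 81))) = 77 / 162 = 0.48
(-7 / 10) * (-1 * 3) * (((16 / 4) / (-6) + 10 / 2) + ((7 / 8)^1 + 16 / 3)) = 1771 / 80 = 22.14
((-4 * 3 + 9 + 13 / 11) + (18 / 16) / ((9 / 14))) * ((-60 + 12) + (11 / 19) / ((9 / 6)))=1357 / 418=3.25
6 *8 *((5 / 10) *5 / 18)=20 / 3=6.67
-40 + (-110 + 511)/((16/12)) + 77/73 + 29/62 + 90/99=26205521/99572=263.18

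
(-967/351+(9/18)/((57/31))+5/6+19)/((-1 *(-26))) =115709/173394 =0.67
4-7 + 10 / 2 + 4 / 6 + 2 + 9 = 41 / 3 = 13.67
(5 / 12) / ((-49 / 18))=-15 / 98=-0.15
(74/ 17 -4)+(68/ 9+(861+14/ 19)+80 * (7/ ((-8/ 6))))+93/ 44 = 57783587/ 127908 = 451.76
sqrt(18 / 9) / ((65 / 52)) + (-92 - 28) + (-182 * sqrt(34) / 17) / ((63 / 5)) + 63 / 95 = -11337 / 95 - 130 * sqrt(34) / 153 + 4 * sqrt(2) / 5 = -123.16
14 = 14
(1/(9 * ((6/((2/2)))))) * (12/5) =2/45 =0.04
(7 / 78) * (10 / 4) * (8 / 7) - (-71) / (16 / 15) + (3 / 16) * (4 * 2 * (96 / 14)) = 336793 / 4368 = 77.10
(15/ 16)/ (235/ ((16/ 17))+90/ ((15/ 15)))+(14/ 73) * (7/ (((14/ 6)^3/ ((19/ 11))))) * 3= 3362649/ 6110027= 0.55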